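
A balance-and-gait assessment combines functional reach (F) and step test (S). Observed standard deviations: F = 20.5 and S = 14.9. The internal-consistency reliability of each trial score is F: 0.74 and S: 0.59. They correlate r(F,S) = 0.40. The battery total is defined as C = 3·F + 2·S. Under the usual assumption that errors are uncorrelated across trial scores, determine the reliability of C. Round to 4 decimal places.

0.7804

Var(C) = 3²·20.5² + 2²·14.9² + 2·[6·20.5·14.9·0.40] = 4670.29 + 1466.16 = 6136.45.
Under uncorrelated errors the observed covariances equal the true-score covariances, so only the own-variance terms attenuate.
True-score variance = [3²·20.5²·0.74 + 2²·14.9²·0.59] + 1466.16 = 3322.81 + 1466.16 = 4788.97.
Reliability = 4788.97 / 6136.45 = 0.7804.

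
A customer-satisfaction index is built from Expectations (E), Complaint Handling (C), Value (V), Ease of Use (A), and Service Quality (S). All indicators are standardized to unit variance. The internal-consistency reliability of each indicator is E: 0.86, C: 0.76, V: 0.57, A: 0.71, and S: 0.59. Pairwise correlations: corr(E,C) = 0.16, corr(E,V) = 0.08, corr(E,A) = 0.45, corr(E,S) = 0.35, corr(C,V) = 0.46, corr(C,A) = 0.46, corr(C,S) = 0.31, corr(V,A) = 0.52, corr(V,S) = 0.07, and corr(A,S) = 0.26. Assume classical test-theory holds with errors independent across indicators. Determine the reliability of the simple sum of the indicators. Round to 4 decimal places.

0.8657

Var(E+C+V+A+S) = 5 + 2·[0.16 + 0.08 + 0.45 + 0.35 + 0.46 + 0.46 + 0.31 + 0.52 + 0.07 + 0.26] = 5 + 6.24 = 11.24.
Under uncorrelated errors the observed covariances equal the true-score covariances, so only the own-variance terms attenuate.
True-score variance = [0.86 + 0.76 + 0.57 + 0.71 + 0.59] + 6.24 = 3.49 + 6.24 = 9.73.
Reliability = 9.73 / 11.24 = 0.8657.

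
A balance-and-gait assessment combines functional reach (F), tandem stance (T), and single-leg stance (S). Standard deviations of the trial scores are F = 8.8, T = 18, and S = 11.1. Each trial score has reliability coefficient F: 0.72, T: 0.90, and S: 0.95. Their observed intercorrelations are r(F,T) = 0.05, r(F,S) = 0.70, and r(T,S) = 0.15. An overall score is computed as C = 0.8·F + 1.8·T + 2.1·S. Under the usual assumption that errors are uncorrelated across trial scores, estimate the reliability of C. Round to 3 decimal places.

Var(C) = 0.8²·8.8² + 1.8²·18² + 2.1²·11.1² + 2·[1.44·8.8·18·0.05 + 1.68·8.8·11.1·0.70 + 3.78·18·11.1·0.15] = 1642.68 + 479.126 = 2121.8.
Because errors are independent across components, Cov(Tᵢ,Tⱼ) = Cov(Xᵢ,Xⱼ); the off-diagonal part of the true-score variance is the same as above.
True-score variance = [0.8²·8.8²·0.72 + 1.8²·18²·0.90 + 2.1²·11.1²·0.95] + 479.126 = 1496.66 + 479.126 = 1975.78.
Reliability = 1975.78 / 2121.8 = 0.931.

0.931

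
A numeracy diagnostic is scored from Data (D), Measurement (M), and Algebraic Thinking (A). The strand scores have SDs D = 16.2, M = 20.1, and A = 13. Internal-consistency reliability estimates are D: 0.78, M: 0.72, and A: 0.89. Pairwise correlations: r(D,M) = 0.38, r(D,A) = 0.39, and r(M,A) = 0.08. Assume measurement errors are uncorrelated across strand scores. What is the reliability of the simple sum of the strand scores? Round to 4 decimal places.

Var(D+M+A) = 16.2² + 20.1² + 13² + 2·[16.2·20.1·0.38 + 16.2·13·0.39 + 20.1·13·0.08] = 835.45 + 453.547 = 1289.
Under uncorrelated errors the observed covariances equal the true-score covariances, so only the own-variance terms attenuate.
True-score variance = [16.2²·0.78 + 20.1²·0.72 + 13²·0.89] + 453.547 = 646 + 453.547 = 1099.55.
Reliability = 1099.55 / 1289 = 0.8530.

0.8530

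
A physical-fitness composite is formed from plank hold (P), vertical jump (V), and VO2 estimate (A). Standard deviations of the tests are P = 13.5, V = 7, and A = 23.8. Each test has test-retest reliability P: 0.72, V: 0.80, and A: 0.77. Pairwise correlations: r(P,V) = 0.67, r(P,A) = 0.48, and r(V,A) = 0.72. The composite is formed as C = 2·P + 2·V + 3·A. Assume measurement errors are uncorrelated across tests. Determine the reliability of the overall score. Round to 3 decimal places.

Var(C) = 2²·13.5² + 2²·7² + 3²·23.8² + 2·[4·13.5·7·0.67 + 6·13.5·23.8·0.48 + 6·7·23.8·0.72] = 6022.96 + 3796.63 = 9819.59.
Under uncorrelated errors the observed covariances equal the true-score covariances, so only the own-variance terms attenuate.
True-score variance = [2²·13.5²·0.72 + 2²·7²·0.80 + 3²·23.8²·0.77] + 3796.63 = 4607.11 + 3796.63 = 8403.74.
Reliability = 8403.74 / 9819.59 = 0.856.

0.856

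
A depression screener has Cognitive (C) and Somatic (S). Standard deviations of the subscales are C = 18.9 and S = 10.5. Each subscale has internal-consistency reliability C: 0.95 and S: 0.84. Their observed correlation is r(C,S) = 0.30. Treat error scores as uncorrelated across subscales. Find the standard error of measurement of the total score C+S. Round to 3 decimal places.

Var(total) = 467.46 + 119.07 = 586.53.
True-score variance = 431.959 + 119.07 = 551.029, so reliability = 0.9395.
Error variance = 586.53 − 551.029 = 35.5005; SEM = √35.5005 = 5.958.

5.958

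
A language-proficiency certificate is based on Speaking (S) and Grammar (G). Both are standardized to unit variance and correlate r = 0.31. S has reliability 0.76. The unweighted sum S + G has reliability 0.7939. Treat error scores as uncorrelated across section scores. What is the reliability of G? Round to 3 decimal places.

Var(S+G) = 2 + 2·0.31 = 2.620.
True-score variance = ρ_S + ρ_G + 2·0.31, so 0.7939 = (0.76 + ρ_G + 0.62) / 2.620.
ρ_G = 0.7939·2.620 − 0.76 − 0.62 = 0.700.

0.700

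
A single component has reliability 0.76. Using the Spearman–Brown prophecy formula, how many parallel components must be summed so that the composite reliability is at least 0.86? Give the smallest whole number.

2

k ≥ ρ*(1−ρ₁)/(ρ₁(1−ρ*)) = 0.86·0.24 / (0.76·0.14) = 1.940.
Smallest integer k = 2.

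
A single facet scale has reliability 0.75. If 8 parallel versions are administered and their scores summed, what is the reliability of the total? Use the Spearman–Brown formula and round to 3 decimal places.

ρ_k = kρ / (1 + (k−1)ρ) = 8·0.75 / (1 + 7·0.75) = 6.000 / 6.250 = 0.960.

0.960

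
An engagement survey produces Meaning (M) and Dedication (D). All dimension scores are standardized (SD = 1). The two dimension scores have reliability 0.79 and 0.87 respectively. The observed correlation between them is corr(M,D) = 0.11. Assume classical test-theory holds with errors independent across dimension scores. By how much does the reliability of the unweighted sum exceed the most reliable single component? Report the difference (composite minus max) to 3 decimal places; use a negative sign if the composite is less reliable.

-0.023

Var(sum) = 2 + 0.22 = 2.22; true-score variance = 1.66 + 0.22 = 1.88; composite reliability = 0.8468.
Max component reliability = 0.8700.
Difference = 0.8468 − 0.8700 = -0.023.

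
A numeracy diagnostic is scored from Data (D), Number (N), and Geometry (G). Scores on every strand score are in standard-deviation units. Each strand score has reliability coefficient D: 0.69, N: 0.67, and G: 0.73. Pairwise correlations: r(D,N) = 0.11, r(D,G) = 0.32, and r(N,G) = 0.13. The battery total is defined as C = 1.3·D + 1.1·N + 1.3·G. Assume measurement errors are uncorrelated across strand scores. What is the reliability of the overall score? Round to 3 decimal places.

Var(C) = 1.3² + 1.1² + 1.3² + 2·[1.43·0.11 + 1.69·0.32 + 1.43·0.13] = 4.59 + 1.768 = 6.358.
Under uncorrelated errors the observed covariances equal the true-score covariances, so only the own-variance terms attenuate.
True-score variance = [1.3²·0.69 + 1.1²·0.67 + 1.3²·0.73] + 1.768 = 3.2105 + 1.768 = 4.9785.
Reliability = 4.9785 / 6.358 = 0.783.

0.783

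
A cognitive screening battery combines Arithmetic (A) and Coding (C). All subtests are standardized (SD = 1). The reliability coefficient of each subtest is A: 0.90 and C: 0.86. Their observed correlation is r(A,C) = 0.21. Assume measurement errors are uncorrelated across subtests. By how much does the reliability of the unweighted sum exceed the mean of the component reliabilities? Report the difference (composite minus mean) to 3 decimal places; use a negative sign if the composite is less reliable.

Var(sum) = 2 + 0.42 = 2.42; true-score variance = 1.76 + 0.42 = 2.18; composite reliability = 0.9008.
Mean component reliability = 0.8800.
Difference = 0.9008 − 0.8800 = 0.021.

0.021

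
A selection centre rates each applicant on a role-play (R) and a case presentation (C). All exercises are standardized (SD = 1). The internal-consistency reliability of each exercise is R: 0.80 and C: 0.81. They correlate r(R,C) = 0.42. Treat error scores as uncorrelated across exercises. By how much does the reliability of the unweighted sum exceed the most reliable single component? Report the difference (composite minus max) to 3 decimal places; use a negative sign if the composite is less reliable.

0.053

Var(sum) = 2 + 0.84 = 2.84; true-score variance = 1.61 + 0.84 = 2.45; composite reliability = 0.8627.
Max component reliability = 0.8100.
Difference = 0.8627 − 0.8100 = 0.053.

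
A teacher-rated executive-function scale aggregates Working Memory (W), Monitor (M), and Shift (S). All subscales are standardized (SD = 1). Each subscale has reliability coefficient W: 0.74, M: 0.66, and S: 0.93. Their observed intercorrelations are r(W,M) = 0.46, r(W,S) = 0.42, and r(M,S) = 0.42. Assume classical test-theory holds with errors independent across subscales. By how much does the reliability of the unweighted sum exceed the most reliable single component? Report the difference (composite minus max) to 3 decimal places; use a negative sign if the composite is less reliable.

-0.050

Var(sum) = 3 + 2.6 = 5.6; true-score variance = 2.33 + 2.6 = 4.93; composite reliability = 0.8804.
Max component reliability = 0.9300.
Difference = 0.8804 − 0.9300 = -0.050.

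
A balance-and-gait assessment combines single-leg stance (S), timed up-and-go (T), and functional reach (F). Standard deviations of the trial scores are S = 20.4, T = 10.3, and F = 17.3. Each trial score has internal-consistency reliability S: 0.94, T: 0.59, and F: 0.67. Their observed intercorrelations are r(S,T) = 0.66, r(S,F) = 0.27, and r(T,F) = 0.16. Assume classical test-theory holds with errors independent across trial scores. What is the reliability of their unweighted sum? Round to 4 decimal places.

0.8758

Var(S+T+F) = 20.4² + 10.3² + 17.3² + 2·[20.4·10.3·0.66 + 20.4·17.3·0.27 + 10.3·17.3·0.16] = 821.54 + 524.956 = 1346.5.
Because errors are independent across components, Cov(Tᵢ,Tⱼ) = Cov(Xᵢ,Xⱼ); the off-diagonal part of the true-score variance is the same as above.
True-score variance = [20.4²·0.94 + 10.3²·0.59 + 17.3²·0.67] + 524.956 = 654.308 + 524.956 = 1179.26.
Reliability = 1179.26 / 1346.5 = 0.8758.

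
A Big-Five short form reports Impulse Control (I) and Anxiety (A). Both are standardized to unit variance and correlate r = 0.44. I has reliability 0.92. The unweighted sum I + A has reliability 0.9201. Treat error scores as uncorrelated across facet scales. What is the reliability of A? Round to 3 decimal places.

Var(I+A) = 2 + 2·0.44 = 2.880.
True-score variance = ρ_I + ρ_A + 2·0.44, so 0.9201 = (0.92 + ρ_A + 0.88) / 2.880.
ρ_A = 0.9201·2.880 − 0.92 − 0.88 = 0.850.

0.850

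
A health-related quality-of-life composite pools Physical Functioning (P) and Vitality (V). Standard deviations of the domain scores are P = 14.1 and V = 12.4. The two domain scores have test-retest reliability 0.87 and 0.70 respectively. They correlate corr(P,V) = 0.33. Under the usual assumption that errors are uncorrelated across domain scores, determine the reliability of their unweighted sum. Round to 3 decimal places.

Var(P+V) = 14.1² + 12.4² + 2·[14.1·12.4·0.33] = 352.57 + 115.394 = 467.964.
With uncorrelated errors the cross-covariances are all true-score covariance, so they carry over unchanged; only the diagonal terms shrink to ρᵢσᵢ².
True-score variance = [14.1²·0.87 + 12.4²·0.70] + 115.394 = 280.597 + 115.394 = 395.991.
Reliability = 395.991 / 467.964 = 0.846.

0.846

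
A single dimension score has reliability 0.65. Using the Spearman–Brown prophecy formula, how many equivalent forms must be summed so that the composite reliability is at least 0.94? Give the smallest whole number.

k ≥ ρ*(1−ρ₁)/(ρ₁(1−ρ*)) = 0.94·0.35 / (0.65·0.06) = 8.436.
Smallest integer k = 9.

9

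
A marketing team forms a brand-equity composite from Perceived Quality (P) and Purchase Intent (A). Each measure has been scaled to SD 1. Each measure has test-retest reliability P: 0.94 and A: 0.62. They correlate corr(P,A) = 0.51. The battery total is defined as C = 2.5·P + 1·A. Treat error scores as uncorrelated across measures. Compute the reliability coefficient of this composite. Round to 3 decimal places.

Var(C) = 2.5² + 1 + 2·[2.5·0.51] = 7.25 + 2.55 = 9.8.
With uncorrelated errors the cross-covariances are all true-score covariance, so they carry over unchanged; only the diagonal terms shrink to ρᵢσᵢ².
True-score variance = [2.5²·0.94 + 0.62] + 2.55 = 6.495 + 2.55 = 9.045.
Reliability = 9.045 / 9.8 = 0.923.

0.923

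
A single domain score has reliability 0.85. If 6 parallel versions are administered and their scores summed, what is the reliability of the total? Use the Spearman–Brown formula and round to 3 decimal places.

0.971

ρ_k = kρ / (1 + (k−1)ρ) = 6·0.85 / (1 + 5·0.85) = 5.100 / 5.250 = 0.971.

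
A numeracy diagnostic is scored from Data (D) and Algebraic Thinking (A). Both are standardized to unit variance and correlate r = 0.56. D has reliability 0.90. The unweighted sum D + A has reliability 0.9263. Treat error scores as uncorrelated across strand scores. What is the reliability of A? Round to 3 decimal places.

Var(D+A) = 2 + 2·0.56 = 3.120.
True-score variance = ρ_D + ρ_A + 2·0.56, so 0.9263 = (0.90 + ρ_A + 1.12) / 3.120.
ρ_A = 0.9263·3.120 − 0.90 − 1.12 = 0.870.

0.870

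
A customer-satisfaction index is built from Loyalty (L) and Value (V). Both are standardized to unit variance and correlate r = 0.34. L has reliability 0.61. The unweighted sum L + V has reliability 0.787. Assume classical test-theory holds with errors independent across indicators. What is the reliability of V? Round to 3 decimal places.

0.819

Var(L+V) = 2 + 2·0.34 = 2.680.
True-score variance = ρ_L + ρ_V + 2·0.34, so 0.787 = (0.61 + ρ_V + 0.68) / 2.680.
ρ_V = 0.787·2.680 − 0.61 − 0.68 = 0.819.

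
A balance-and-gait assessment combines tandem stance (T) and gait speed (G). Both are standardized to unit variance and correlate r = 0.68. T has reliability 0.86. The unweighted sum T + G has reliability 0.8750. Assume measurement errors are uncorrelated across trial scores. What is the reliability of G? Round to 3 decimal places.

Var(T+G) = 2 + 2·0.68 = 3.360.
True-score variance = ρ_T + ρ_G + 2·0.68, so 0.8750 = (0.86 + ρ_G + 1.36) / 3.360.
ρ_G = 0.8750·3.360 − 0.86 − 1.36 = 0.720.

0.720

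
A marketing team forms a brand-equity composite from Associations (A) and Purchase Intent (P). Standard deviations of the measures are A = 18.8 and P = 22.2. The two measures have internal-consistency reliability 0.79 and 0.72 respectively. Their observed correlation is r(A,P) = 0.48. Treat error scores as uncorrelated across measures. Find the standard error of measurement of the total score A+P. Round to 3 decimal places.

Var(total) = 846.28 + 400.666 = 1246.95.
True-score variance = 634.062 + 400.666 = 1034.73, so reliability = 0.8298.
Error variance = 1246.95 − 1034.73 = 212.218; SEM = √212.218 = 14.568.

14.568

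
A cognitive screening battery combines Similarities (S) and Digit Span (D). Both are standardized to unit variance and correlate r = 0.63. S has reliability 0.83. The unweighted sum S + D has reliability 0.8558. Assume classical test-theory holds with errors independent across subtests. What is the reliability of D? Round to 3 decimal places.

0.700

Var(S+D) = 2 + 2·0.63 = 3.260.
True-score variance = ρ_S + ρ_D + 2·0.63, so 0.8558 = (0.83 + ρ_D + 1.26) / 3.260.
ρ_D = 0.8558·3.260 − 0.83 − 1.26 = 0.700.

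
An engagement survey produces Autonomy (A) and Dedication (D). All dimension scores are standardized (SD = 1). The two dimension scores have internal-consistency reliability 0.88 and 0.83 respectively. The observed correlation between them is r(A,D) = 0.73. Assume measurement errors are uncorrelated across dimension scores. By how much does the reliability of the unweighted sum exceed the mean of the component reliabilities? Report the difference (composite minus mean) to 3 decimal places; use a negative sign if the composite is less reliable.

0.061

Var(sum) = 2 + 1.46 = 3.46; true-score variance = 1.71 + 1.46 = 3.17; composite reliability = 0.9162.
Mean component reliability = 0.8550.
Difference = 0.9162 − 0.8550 = 0.061.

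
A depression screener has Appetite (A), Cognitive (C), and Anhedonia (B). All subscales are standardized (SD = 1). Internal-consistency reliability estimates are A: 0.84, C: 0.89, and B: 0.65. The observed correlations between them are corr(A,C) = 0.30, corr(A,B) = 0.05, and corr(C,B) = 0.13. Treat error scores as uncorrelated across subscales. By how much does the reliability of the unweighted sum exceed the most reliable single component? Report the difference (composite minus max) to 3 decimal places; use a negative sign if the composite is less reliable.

Var(sum) = 3 + 0.96 = 3.96; true-score variance = 2.38 + 0.96 = 3.34; composite reliability = 0.8434.
Max component reliability = 0.8900.
Difference = 0.8434 − 0.8900 = -0.047.

-0.047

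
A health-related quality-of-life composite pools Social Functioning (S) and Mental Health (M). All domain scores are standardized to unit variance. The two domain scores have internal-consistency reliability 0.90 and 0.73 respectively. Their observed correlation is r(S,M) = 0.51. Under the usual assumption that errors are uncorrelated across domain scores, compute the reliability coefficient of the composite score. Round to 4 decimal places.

Var(S+M) = 2 + 2·[0.51] = 2 + 1.02 = 3.02.
With uncorrelated errors the cross-covariances are all true-score covariance, so they carry over unchanged; only the diagonal terms shrink to ρᵢσᵢ².
True-score variance = [0.90 + 0.73] + 1.02 = 1.63 + 1.02 = 2.65.
Reliability = 2.65 / 3.02 = 0.8775.

0.8775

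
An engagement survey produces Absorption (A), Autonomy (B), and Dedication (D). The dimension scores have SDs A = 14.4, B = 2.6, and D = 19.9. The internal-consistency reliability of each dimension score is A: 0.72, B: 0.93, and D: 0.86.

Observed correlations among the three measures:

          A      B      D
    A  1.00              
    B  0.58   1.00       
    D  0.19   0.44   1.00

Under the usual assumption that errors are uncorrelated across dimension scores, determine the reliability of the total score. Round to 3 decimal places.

0.859

Var(A+B+D) = 14.4² + 2.6² + 19.9² + 2·[14.4·2.6·0.58 + 14.4·19.9·0.19 + 2.6·19.9·0.44] = 610.13 + 197.854 = 807.984.
Because errors are independent across components, Cov(Tᵢ,Tⱼ) = Cov(Xᵢ,Xⱼ); the off-diagonal part of the true-score variance is the same as above.
True-score variance = [14.4²·0.72 + 2.6²·0.93 + 19.9²·0.86] + 197.854 = 496.155 + 197.854 = 694.009.
Reliability = 694.009 / 807.984 = 0.859.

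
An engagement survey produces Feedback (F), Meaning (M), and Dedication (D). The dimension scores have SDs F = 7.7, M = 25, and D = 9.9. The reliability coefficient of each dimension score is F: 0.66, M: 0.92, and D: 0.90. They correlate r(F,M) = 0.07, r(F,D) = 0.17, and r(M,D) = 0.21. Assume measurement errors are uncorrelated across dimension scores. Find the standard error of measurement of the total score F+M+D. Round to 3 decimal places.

Var(total) = 782.3 + 156.818 = 939.118.
True-score variance = 702.34 + 156.818 = 859.159, so reliability = 0.9149.
Error variance = 939.118 − 859.159 = 79.9596; SEM = √79.9596 = 8.942.

8.942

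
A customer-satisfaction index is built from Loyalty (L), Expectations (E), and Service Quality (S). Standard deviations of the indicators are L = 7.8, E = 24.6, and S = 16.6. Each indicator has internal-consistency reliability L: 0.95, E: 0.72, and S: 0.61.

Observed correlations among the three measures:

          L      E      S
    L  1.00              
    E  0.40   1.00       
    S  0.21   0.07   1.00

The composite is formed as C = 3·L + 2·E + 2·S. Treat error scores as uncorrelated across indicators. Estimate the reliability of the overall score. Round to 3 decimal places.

0.795

Var(C) = 3²·7.8² + 2²·24.6² + 2²·16.6² + 2·[6·7.8·24.6·0.40 + 6·7.8·16.6·0.21 + 4·24.6·16.6·0.07] = 4070.44 + 1476 = 5546.44.
Under uncorrelated errors the observed covariances equal the true-score covariances, so only the own-variance terms attenuate.
True-score variance = [3²·7.8²·0.95 + 2²·24.6²·0.72 + 2²·16.6²·0.61] + 1476 = 2935.41 + 1476 = 4411.4.
Reliability = 4411.4 / 5546.44 = 0.795.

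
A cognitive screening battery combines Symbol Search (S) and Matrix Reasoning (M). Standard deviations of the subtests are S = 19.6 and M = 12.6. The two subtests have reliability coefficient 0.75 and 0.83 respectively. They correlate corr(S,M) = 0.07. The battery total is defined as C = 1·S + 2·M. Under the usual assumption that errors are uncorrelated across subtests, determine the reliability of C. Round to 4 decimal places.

Var(C) = 19.6² + 2²·12.6² + 2·[2·19.6·12.6·0.07] = 1019.2 + 69.1488 = 1088.35.
Under uncorrelated errors the observed covariances equal the true-score covariances, so only the own-variance terms attenuate.
True-score variance = [19.6²·0.75 + 2²·12.6²·0.83] + 69.1488 = 815.203 + 69.1488 = 884.352.
Reliability = 884.352 / 1088.35 = 0.8126.

0.8126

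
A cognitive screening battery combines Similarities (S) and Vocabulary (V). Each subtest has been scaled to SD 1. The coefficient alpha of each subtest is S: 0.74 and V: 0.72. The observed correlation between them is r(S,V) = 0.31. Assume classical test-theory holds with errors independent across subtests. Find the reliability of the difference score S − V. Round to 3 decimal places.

0.609

Var(S−V) = 1 + 1 − 2·0.31 = 2 − 0.62 = 1.38.
Because errors are independent across components, Cov(Tᵢ,Tⱼ) = Cov(Xᵢ,Xⱼ); the off-diagonal part of the true-score variance is the same as above.
True-score variance = [0.74 + 0.72] − 0.62 = 1.46 − 0.62 = 0.84.
Reliability = 0.84 / 1.38 = 0.609.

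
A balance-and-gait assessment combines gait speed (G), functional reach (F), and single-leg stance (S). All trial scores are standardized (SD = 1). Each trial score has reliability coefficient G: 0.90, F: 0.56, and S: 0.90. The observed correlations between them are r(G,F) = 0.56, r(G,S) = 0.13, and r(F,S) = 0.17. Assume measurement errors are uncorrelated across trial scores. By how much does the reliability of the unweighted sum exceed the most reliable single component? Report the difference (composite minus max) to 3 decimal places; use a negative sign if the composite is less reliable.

Var(sum) = 3 + 1.72 = 4.72; true-score variance = 2.36 + 1.72 = 4.08; composite reliability = 0.8644.
Max component reliability = 0.9000.
Difference = 0.8644 − 0.9000 = -0.036.

-0.036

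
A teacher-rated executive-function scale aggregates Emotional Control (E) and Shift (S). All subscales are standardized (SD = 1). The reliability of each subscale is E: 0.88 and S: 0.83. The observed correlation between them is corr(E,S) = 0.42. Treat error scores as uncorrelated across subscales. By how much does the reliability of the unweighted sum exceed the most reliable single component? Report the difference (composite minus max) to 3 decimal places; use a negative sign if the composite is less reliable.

0.018

Var(sum) = 2 + 0.84 = 2.84; true-score variance = 1.71 + 0.84 = 2.55; composite reliability = 0.8979.
Max component reliability = 0.8800.
Difference = 0.8979 − 0.8800 = 0.018.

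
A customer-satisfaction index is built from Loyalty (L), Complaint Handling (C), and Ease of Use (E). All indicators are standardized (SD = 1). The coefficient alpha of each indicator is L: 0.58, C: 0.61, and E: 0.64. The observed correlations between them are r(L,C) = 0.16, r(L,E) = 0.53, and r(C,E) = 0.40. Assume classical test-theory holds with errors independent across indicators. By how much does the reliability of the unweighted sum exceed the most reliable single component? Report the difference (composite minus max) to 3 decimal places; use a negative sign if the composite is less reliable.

0.134

Var(sum) = 3 + 2.18 = 5.18; true-score variance = 1.83 + 2.18 = 4.01; composite reliability = 0.7741.
Max component reliability = 0.6400.
Difference = 0.7741 − 0.6400 = 0.134.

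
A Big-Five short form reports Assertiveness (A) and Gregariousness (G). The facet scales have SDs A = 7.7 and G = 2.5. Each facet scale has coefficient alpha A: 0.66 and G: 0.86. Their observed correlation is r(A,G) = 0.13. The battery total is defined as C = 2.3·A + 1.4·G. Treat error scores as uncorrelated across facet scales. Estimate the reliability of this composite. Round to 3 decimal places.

Var(C) = 2.3²·7.7² + 1.4²·2.5² + 2·[3.22·7.7·2.5·0.13] = 325.894 + 16.1161 = 342.01.
With uncorrelated errors the cross-covariances are all true-score covariance, so they carry over unchanged; only the diagonal terms shrink to ρᵢσᵢ².
True-score variance = [2.3²·7.7²·0.66 + 1.4²·2.5²·0.86] + 16.1161 = 217.54 + 16.1161 = 233.656.
Reliability = 233.656 / 342.01 = 0.683.

0.683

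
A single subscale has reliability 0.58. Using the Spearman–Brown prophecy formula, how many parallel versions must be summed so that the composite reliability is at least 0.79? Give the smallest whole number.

3

k ≥ ρ*(1−ρ₁)/(ρ₁(1−ρ*)) = 0.79·0.42 / (0.58·0.21) = 2.724.
Smallest integer k = 3.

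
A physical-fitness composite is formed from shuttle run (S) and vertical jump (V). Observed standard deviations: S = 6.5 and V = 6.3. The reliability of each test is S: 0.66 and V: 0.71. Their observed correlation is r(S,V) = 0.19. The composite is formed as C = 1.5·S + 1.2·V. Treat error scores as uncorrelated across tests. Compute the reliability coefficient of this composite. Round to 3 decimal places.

0.729

Var(C) = 1.5²·6.5² + 1.2²·6.3² + 2·[1.8·6.5·6.3·0.19] = 152.216 + 28.0098 = 180.226.
Because errors are independent across components, Cov(Tᵢ,Tⱼ) = Cov(Xᵢ,Xⱼ); the off-diagonal part of the true-score variance is the same as above.
True-score variance = [1.5²·6.5²·0.66 + 1.2²·6.3²·0.71] + 28.0098 = 103.32 + 28.0098 = 131.33.
Reliability = 131.33 / 180.226 = 0.729.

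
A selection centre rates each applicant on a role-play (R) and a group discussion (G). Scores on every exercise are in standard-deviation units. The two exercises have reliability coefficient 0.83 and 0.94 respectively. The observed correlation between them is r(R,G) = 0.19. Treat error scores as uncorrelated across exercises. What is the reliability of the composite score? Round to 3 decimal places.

0.903

Var(R+G) = 2 + 2·[0.19] = 2 + 0.38 = 2.38.
Under uncorrelated errors the observed covariances equal the true-score covariances, so only the own-variance terms attenuate.
True-score variance = [0.83 + 0.94] + 0.38 = 1.77 + 0.38 = 2.15.
Reliability = 2.15 / 2.38 = 0.903.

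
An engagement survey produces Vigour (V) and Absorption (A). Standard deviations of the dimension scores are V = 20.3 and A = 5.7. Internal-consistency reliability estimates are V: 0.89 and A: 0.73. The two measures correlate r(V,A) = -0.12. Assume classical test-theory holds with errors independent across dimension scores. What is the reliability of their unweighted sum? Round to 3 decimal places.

0.870

Var(V+A) = 20.3² + 5.7² + 2·[20.3·5.7·(-0.12)] = 444.58 − 27.7704 = 416.81.
Because errors are independent across components, Cov(Tᵢ,Tⱼ) = Cov(Xᵢ,Xⱼ); the off-diagonal part of the true-score variance is the same as above.
True-score variance = [20.3²·0.89 + 5.7²·0.73] − 27.7704 = 390.478 − 27.7704 = 362.707.
Reliability = 362.707 / 416.81 = 0.870.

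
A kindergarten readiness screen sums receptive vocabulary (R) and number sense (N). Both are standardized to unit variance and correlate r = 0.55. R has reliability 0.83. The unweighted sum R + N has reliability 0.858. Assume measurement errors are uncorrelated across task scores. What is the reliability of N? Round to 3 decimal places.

0.730

Var(R+N) = 2 + 2·0.55 = 3.100.
True-score variance = ρ_R + ρ_N + 2·0.55, so 0.858 = (0.83 + ρ_N + 1.10) / 3.100.
ρ_N = 0.858·3.100 − 0.83 − 1.10 = 0.730.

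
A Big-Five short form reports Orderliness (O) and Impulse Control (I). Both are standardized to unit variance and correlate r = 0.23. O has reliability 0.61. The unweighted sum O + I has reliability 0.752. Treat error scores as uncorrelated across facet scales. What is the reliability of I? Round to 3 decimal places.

Var(O+I) = 2 + 2·0.23 = 2.460.
True-score variance = ρ_O + ρ_I + 2·0.23, so 0.752 = (0.61 + ρ_I + 0.46) / 2.460.
ρ_I = 0.752·2.460 − 0.61 − 0.46 = 0.780.

0.780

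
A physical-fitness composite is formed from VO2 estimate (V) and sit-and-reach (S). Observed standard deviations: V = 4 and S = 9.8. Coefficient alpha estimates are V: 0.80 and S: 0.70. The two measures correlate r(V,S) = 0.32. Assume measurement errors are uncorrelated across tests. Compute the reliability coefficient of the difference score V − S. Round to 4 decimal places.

Var(V−S) = 4² + 9.8² − 2·4·9.8·0.32 = 112.04 − 25.088 = 86.952.
With uncorrelated errors the cross-covariances are all true-score covariance, so they carry over unchanged; only the diagonal terms shrink to ρᵢσᵢ².
True-score variance = [4²·0.80 + 9.8²·0.70] − 25.088 = 80.028 − 25.088 = 54.94.
Reliability = 54.94 / 86.952 = 0.6318.

0.6318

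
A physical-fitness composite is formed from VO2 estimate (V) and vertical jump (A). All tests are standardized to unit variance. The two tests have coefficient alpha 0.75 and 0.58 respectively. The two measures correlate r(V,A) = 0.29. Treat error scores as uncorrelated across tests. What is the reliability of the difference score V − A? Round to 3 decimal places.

Var(V−A) = 1 + 1 − 2·0.29 = 2 − 0.58 = 1.42.
Because errors are independent across components, Cov(Tᵢ,Tⱼ) = Cov(Xᵢ,Xⱼ); the off-diagonal part of the true-score variance is the same as above.
True-score variance = [0.75 + 0.58] − 0.58 = 1.33 − 0.58 = 0.75.
Reliability = 0.75 / 1.42 = 0.528.

0.528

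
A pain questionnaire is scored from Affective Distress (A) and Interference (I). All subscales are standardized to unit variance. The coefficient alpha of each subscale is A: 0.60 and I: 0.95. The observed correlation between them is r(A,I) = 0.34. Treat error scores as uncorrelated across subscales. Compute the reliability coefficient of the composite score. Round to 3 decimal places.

Var(A+I) = 2 + 2·[0.34] = 2 + 0.68 = 2.68.
Because errors are independent across components, Cov(Tᵢ,Tⱼ) = Cov(Xᵢ,Xⱼ); the off-diagonal part of the true-score variance is the same as above.
True-score variance = [0.60 + 0.95] + 0.68 = 1.55 + 0.68 = 2.23.
Reliability = 2.23 / 2.68 = 0.832.

0.832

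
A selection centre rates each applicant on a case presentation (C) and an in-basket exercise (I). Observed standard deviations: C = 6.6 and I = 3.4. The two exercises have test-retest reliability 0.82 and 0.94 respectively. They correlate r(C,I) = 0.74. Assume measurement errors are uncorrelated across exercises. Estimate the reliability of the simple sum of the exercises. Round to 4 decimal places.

0.9034

Var(C+I) = 6.6² + 3.4² + 2·[6.6·3.4·0.74] = 55.12 + 33.2112 = 88.3312.
Under uncorrelated errors the observed covariances equal the true-score covariances, so only the own-variance terms attenuate.
True-score variance = [6.6²·0.82 + 3.4²·0.94] + 33.2112 = 46.5856 + 33.2112 = 79.7968.
Reliability = 79.7968 / 88.3312 = 0.9034.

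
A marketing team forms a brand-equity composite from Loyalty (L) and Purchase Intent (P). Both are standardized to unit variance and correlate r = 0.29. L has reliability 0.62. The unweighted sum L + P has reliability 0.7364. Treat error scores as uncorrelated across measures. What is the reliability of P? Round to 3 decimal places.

0.700

Var(L+P) = 2 + 2·0.29 = 2.580.
True-score variance = ρ_L + ρ_P + 2·0.29, so 0.7364 = (0.62 + ρ_P + 0.58) / 2.580.
ρ_P = 0.7364·2.580 − 0.62 − 0.58 = 0.700.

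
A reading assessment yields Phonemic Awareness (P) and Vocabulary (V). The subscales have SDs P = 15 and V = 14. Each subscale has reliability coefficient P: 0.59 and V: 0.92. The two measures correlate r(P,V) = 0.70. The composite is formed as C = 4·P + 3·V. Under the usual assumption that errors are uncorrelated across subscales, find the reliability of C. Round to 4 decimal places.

0.8181

Var(C) = 4²·15² + 3²·14² + 2·[12·15·14·0.70] = 5364 + 3528 = 8892.
With uncorrelated errors the cross-covariances are all true-score covariance, so they carry over unchanged; only the diagonal terms shrink to ρᵢσᵢ².
True-score variance = [4²·15²·0.59 + 3²·14²·0.92] + 3528 = 3746.88 + 3528 = 7274.88.
Reliability = 7274.88 / 8892 = 0.8181.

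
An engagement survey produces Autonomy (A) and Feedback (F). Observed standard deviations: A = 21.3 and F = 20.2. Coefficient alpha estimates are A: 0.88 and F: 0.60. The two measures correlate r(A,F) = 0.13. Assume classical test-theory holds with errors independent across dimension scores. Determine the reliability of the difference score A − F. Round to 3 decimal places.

0.710

Var(A−F) = 21.3² + 20.2² − 2·21.3·20.2·0.13 = 861.73 − 111.868 = 749.862.
Because errors are independent across components, Cov(Tᵢ,Tⱼ) = Cov(Xᵢ,Xⱼ); the off-diagonal part of the true-score variance is the same as above.
True-score variance = [21.3²·0.88 + 20.2²·0.60] − 111.868 = 644.071 − 111.868 = 532.204.
Reliability = 532.204 / 749.862 = 0.710.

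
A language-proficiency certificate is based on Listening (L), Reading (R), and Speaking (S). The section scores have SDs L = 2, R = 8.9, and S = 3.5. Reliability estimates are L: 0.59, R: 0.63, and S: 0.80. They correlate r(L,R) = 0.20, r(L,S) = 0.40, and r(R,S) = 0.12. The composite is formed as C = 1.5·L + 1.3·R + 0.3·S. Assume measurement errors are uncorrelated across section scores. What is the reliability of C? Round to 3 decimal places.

0.673

Var(C) = 1.5²·2² + 1.3²·8.9² + 0.3²·3.5² + 2·[1.95·2·8.9·0.20 + 0.45·2·3.5·0.40 + 0.39·8.9·3.5·0.12] = 143.967 + 19.3196 = 163.287.
Because errors are independent across components, Cov(Tᵢ,Tⱼ) = Cov(Xᵢ,Xⱼ); the off-diagonal part of the true-score variance is the same as above.
True-score variance = [1.5²·2²·0.59 + 1.3²·8.9²·0.63 + 0.3²·3.5²·0.80] + 19.3196 = 90.5269 + 19.3196 = 109.847.
Reliability = 109.847 / 163.287 = 0.673.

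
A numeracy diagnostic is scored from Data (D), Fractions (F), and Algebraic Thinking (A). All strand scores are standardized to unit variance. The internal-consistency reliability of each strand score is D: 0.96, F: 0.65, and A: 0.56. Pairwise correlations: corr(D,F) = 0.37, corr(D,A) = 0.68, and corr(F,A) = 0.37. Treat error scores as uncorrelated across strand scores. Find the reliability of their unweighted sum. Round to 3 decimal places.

0.858

Var(D+F+A) = 3 + 2·[0.37 + 0.68 + 0.37] = 3 + 2.84 = 5.84.
Because errors are independent across components, Cov(Tᵢ,Tⱼ) = Cov(Xᵢ,Xⱼ); the off-diagonal part of the true-score variance is the same as above.
True-score variance = [0.96 + 0.65 + 0.56] + 2.84 = 2.17 + 2.84 = 5.01.
Reliability = 5.01 / 5.84 = 0.858.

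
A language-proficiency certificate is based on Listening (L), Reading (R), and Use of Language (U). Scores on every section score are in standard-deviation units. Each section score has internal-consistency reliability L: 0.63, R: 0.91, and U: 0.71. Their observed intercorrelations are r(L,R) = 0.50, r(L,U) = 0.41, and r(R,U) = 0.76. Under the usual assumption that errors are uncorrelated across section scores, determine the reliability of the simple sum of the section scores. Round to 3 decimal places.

0.882

Var(L+R+U) = 3 + 2·[0.50 + 0.41 + 0.76] = 3 + 3.34 = 6.34.
With uncorrelated errors the cross-covariances are all true-score covariance, so they carry over unchanged; only the diagonal terms shrink to ρᵢσᵢ².
True-score variance = [0.63 + 0.91 + 0.71] + 3.34 = 2.25 + 3.34 = 5.59.
Reliability = 5.59 / 6.34 = 0.882.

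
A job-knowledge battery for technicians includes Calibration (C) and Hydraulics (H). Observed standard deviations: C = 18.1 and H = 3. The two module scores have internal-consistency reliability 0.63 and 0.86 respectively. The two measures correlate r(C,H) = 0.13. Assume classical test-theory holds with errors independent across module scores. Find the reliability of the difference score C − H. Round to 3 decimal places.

Var(C−H) = 18.1² + 3² − 2·18.1·3·0.13 = 336.61 − 14.118 = 322.492.
Under uncorrelated errors the observed covariances equal the true-score covariances, so only the own-variance terms attenuate.
True-score variance = [18.1²·0.63 + 3²·0.86] − 14.118 = 214.134 − 14.118 = 200.016.
Reliability = 200.016 / 322.492 = 0.620.

0.620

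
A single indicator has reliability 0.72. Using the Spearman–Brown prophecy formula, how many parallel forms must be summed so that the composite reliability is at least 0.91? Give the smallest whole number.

4

k ≥ ρ*(1−ρ₁)/(ρ₁(1−ρ*)) = 0.91·0.28 / (0.72·0.09) = 3.932.
Smallest integer k = 4.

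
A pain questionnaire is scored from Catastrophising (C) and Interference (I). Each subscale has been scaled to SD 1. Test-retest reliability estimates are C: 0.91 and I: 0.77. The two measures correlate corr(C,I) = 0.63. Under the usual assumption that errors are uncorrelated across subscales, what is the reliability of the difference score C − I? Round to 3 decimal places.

Var(C−I) = 1 + 1 − 2·0.63 = 2 − 1.26 = 0.74.
Because errors are independent across components, Cov(Tᵢ,Tⱼ) = Cov(Xᵢ,Xⱼ); the off-diagonal part of the true-score variance is the same as above.
True-score variance = [0.91 + 0.77] − 1.26 = 1.68 − 1.26 = 0.42.
Reliability = 0.42 / 0.74 = 0.568.

0.568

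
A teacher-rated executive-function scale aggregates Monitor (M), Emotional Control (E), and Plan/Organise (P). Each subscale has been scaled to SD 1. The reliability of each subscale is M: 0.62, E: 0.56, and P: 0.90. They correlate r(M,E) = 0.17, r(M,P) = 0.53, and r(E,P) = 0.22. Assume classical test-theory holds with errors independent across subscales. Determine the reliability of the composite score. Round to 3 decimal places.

0.810

Var(M+E+P) = 3 + 2·[0.17 + 0.53 + 0.22] = 3 + 1.84 = 4.84.
With uncorrelated errors the cross-covariances are all true-score covariance, so they carry over unchanged; only the diagonal terms shrink to ρᵢσᵢ².
True-score variance = [0.62 + 0.56 + 0.90] + 1.84 = 2.08 + 1.84 = 3.92.
Reliability = 3.92 / 4.84 = 0.810.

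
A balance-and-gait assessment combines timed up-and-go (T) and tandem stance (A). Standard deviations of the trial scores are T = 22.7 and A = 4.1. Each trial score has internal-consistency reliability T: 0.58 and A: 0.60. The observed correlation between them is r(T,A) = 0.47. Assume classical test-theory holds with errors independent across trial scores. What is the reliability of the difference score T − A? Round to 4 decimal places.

Var(T−A) = 22.7² + 4.1² − 2·22.7·4.1·0.47 = 532.1 − 87.4858 = 444.614.
Because errors are independent across components, Cov(Tᵢ,Tⱼ) = Cov(Xᵢ,Xⱼ); the off-diagonal part of the true-score variance is the same as above.
True-score variance = [22.7²·0.58 + 4.1²·0.60] − 87.4858 = 308.954 − 87.4858 = 221.468.
Reliability = 221.468 / 444.614 = 0.4981.

0.4981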